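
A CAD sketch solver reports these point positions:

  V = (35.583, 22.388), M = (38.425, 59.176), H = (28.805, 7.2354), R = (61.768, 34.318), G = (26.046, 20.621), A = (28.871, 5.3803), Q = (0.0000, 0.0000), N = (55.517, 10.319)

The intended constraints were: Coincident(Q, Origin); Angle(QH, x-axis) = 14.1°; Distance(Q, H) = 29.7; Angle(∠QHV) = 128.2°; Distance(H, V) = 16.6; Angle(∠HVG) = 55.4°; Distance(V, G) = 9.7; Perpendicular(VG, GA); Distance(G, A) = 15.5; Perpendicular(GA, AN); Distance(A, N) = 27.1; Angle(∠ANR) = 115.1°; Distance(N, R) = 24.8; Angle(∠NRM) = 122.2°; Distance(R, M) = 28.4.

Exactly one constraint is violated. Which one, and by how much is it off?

Distance(R, M) = 28.4 — off by 5.70.

Q = (0.00, 0.00) ✓; QH at 14.10° ✓; |QH| = 29.70 ✓; ∠QHV = 128.2° ✓; |HV| = 16.60 ✓; ∠HVG = 55.40° ✓; |VG| = 9.699 ✓; ∠(VG, GA) = 90.00° ✓; |GA| = 15.50 ✓; ∠(GA, AN) = 90.00° ✓; |AN| = 27.10 ✓; ∠ANR = 115.1° ✓; |NR| = 24.80 ✓; ∠NRM = 122.2° ✓; |RM| = 34.10 ✗.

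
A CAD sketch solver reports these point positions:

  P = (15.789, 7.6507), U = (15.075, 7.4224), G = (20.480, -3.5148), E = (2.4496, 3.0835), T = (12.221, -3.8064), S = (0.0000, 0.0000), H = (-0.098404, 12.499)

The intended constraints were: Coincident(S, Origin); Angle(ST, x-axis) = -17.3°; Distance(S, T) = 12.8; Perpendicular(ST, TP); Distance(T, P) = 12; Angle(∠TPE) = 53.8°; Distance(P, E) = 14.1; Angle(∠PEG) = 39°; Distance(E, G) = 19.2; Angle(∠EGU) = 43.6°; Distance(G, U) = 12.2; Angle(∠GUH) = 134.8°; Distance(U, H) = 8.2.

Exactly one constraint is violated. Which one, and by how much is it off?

Distance(U, H) = 8.2 — off by 7.80.

S = (0.00, 0.00) ✓; ST at -17.30° ✓; |ST| = 12.80 ✓; ∠(ST, TP) = 90.00° ✓; |TP| = 12.00 ✓; ∠TPE = 53.80° ✓; |PE| = 14.10 ✓; ∠PEG = 39.00° ✓; |EG| = 19.20 ✓; ∠EGU = 43.60° ✓; |GU| = 12.20 ✓; ∠GUH = 134.8° ✓; |UH| = 16.00 ✗.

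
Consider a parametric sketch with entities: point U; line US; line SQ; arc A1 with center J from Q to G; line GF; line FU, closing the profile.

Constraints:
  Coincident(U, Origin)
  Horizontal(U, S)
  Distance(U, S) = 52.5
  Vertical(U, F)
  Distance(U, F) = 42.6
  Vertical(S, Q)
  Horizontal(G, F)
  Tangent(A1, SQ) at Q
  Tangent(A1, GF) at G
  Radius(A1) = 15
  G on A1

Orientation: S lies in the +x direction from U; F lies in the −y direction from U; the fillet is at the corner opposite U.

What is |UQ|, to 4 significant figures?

59.31

U is at the origin; U and S share the same y with |US| = 52.5 and S on the +x side, so S = (52.50, 0.000). U and F share the same x with |UF| = 42.6 and F on the −y side, so F = (0.000, -42.60). The virtual corner opposite U is at (52.50, -42.60). Since A1 is tangent to SQ there, JQ ⟂ SQ and tangency of A1 to GF means the radius JG is perpendicular to GF, with radius 15.0, so the center J sits 15.0 in from both sides at J = (37.50, -27.60). That places the tangent points at Q = (52.50, -27.60) on SQ and G = (37.50, -42.60) on GF. Then |UQ| = |Q − U| = 59.31.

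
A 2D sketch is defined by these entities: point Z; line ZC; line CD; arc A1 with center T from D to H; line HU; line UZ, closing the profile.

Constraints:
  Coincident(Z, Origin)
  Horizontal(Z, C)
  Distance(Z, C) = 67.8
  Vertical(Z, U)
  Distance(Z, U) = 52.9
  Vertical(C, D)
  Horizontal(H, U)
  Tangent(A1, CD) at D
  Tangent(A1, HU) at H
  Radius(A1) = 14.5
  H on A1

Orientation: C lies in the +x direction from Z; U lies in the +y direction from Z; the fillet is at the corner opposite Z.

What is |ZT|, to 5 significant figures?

65.692

Z is at the origin; Z and C share the same y with |ZC| = 67.8 and C on the +x side, so C = (67.800, 0.0000). ZU is vertical with |ZU| = 52.9 and U on the +y side, so U = (0.0000, 52.900). The virtual corner opposite Z is at (67.800, 52.900). Since A1 is tangent to CD there, TD ⟂ CD and tangency of A1 to HU means the radius TH is perpendicular to HU, with radius 14.5, so the center T sits 14.5 in from both sides at T = (53.300, 38.400). Then |ZT| = |T − Z| = 65.692.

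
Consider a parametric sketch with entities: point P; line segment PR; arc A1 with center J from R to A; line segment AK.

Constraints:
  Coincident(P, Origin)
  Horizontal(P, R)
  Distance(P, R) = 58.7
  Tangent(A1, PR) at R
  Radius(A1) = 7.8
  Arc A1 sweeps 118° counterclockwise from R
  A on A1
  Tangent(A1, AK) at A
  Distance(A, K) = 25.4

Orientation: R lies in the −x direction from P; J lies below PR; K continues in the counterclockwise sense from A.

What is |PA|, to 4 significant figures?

66.58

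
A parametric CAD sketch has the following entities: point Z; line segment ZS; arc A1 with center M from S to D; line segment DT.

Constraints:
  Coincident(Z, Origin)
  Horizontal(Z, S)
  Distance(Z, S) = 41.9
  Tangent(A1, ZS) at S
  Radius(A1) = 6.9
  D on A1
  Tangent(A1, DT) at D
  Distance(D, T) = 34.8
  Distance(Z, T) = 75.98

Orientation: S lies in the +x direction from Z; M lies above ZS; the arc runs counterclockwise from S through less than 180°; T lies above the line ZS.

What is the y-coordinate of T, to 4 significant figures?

27.36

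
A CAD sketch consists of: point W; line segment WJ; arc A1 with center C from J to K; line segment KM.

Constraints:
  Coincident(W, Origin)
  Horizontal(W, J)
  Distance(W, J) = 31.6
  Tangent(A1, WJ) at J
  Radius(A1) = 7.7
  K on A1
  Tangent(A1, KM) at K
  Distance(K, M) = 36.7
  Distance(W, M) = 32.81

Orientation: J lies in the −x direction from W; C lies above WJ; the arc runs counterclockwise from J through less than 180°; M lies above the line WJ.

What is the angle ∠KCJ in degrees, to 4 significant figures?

53.49°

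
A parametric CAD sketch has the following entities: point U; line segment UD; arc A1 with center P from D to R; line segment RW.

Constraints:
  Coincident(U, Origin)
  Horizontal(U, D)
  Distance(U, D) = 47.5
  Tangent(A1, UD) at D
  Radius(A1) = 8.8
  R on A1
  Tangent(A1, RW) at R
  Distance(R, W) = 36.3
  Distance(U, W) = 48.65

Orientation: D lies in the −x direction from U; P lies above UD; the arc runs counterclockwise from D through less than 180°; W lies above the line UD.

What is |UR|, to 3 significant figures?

39.6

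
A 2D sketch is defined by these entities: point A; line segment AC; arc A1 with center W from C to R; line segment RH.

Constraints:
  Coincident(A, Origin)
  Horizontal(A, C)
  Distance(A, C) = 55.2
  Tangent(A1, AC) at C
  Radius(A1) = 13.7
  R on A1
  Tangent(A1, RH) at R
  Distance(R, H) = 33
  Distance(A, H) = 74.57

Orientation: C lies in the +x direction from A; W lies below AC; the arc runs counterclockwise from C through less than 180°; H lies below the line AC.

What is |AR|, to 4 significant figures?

46.76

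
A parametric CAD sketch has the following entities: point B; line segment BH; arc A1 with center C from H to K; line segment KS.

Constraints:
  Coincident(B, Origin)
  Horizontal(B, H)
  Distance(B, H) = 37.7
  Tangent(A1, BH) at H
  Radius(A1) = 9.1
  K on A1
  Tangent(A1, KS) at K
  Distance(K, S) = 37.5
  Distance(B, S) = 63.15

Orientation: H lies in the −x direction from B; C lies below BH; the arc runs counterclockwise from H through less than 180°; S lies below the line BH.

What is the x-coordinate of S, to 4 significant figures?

-41.63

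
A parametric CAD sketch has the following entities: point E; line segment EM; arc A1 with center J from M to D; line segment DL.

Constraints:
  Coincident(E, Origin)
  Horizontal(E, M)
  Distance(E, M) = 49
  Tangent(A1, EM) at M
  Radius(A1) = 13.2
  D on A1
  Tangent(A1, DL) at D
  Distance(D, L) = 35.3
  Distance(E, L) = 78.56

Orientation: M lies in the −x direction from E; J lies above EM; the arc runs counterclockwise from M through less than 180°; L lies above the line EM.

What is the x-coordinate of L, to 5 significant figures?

-61.641

E is at the origin; EM is horizontal with |EM| = 49.0 and M on the −x side, so M = (-49.000, 0.0000). The tangent condition forces JM to be normal to EM, so J = M + (0, 13.2) = (-49.000, 13.200). Since JD ⟂ DL (tangency), |JL| = √(13.2² + 35.3²) = 37.687 regardless of where D sits on A1. So L lies on both circle(E, 78.56) and circle(J, 37.687); the above-EM intersection is L = (-61.641, 48.704). D is the foot of the tangent from L: D = (-38.903, 21.702).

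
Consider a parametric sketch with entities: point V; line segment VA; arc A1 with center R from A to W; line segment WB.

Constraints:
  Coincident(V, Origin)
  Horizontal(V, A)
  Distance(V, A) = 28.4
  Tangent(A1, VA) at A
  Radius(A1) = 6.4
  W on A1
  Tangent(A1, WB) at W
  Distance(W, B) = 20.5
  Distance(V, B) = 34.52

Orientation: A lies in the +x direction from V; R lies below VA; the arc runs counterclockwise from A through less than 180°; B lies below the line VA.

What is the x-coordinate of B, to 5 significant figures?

21.738

Checks: |RW| = 6.400 ✓; ∠(RW, WB) = 90.00° ✓; |WB| = 20.50 ✓; |VB| = 34.52 ✓.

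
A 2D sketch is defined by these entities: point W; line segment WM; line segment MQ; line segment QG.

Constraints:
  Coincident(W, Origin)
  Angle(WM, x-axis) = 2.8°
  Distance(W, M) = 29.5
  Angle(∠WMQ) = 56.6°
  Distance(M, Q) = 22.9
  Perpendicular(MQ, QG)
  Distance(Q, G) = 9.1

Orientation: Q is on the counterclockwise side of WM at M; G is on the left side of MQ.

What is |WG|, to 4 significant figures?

16.90

W is at the origin; WM runs at 2.8° with length 29.5, so M = 29.5·(cos 2.8°, sin 2.8°) = (29.46, 1.441). ∠WMQ = 56.6°, so MQ runs at 2.8° + (180° − 56.6°) = 126.2° from the x-axis; with |MQ| = 22.9, Q = M + 22.9·(cos 126.2°, sin 126.2°) = (15.94, 19.92). The perpendicularity gives QG at right angles to MQ; with |QG| = 9.1 on the left of MQ, G = Q + 9.1·(-0.8070, -0.5906) = (8.597, 14.55). Then |WG| = |G − W| = 16.90.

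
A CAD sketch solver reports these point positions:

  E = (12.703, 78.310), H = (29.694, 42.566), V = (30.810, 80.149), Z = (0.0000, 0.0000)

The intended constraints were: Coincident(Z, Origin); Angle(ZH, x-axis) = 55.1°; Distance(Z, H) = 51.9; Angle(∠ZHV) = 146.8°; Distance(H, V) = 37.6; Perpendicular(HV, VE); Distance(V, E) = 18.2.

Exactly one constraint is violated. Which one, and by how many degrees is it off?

Perpendicular(HV, VE) — off by 7.50°.

Z = (0.00, 0.00) ✓; ZH at 55.10° ✓; |ZH| = 51.90 ✓; ∠ZHV = 146.8° ✓; |HV| = 37.60 ✓; ∠(HV, VE) = 97.50° ✗; |VE| = 18.20 ✓.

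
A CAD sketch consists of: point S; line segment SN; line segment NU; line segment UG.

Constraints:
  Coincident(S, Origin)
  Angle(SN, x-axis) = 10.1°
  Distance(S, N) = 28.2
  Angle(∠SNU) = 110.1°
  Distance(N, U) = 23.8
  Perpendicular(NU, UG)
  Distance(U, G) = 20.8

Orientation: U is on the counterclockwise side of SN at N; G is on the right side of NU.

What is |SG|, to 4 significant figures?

57.94

S is at the origin; SN runs at 10.1° with length 28.2, so N = 28.2·(cos 10.1°, sin 10.1°) = (27.76, 4.945). ∠SNU = 110.1°, so NU runs at 10.1° + (180° − 110.1°) = 80.00° from the x-axis; with |NU| = 23.8, U = N + 23.8·(cos 80.00°, sin 80.00°) = (31.90, 28.38). NU is perpendicular to UG; with |UG| = 20.8 on the right of NU, G = U + 20.8·(0.9848, -0.1736) = (52.38, 24.77). Then |SG| = |G − S| = 57.94.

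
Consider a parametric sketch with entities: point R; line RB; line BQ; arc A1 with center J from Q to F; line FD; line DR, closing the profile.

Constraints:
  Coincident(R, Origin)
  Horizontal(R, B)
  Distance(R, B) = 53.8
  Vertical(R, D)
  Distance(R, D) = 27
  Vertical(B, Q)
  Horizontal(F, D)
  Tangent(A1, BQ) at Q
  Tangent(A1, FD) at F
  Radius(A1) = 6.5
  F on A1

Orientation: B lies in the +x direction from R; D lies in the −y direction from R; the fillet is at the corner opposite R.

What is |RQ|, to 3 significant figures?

57.6

R is at the origin; RB is horizontal with |RB| = 53.8 and B on the +x side, so B = (53.8, 0.00). RD is vertical with |RD| = 27.0 and D on the −y side, so D = (0.00, -27.0). The virtual corner opposite R is at (53.8, -27.0). Tangency of A1 to BQ means the radius JQ is perpendicular to BQ and since A1 is tangent to FD there, JF ⟂ FD, with radius 6.5, so the center J sits 6.5 in from both sides at J = (47.3, -20.5). That places the tangent points at Q = (53.8, -20.5) on BQ and F = (47.3, -27.0) on FD. Then |RQ| = |Q − R| = 57.6.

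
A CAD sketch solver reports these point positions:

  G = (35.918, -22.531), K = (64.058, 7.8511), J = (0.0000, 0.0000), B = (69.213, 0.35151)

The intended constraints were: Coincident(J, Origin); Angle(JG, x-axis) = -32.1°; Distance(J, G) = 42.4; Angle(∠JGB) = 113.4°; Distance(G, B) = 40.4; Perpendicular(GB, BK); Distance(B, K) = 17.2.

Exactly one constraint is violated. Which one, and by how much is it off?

Distance(B, K) = 17.2 — off by 8.10.

J = (0.00, 0.00) ✓; JG at -32.10° ✓; |JG| = 42.40 ✓; ∠JGB = 113.4° ✓; |GB| = 40.40 ✓; ∠(GB, BK) = 90.00° ✓; |BK| = 9.100 ✗.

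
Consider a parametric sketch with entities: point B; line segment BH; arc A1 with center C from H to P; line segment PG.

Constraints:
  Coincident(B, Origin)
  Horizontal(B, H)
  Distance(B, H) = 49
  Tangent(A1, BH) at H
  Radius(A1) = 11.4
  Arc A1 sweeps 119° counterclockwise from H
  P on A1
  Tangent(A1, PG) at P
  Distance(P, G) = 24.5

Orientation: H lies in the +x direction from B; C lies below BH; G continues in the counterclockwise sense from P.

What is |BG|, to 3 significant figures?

63.7

On A1, H sits at bearing 90° from C; a 119° counterclockwise sweep puts P at bearing 209°, so P = C + 11.4·(cos 209°, sin 209°) = (39.0, -16.9). The tangent condition forces CP to be normal to PG, so PG runs along (−sin 209°, cos 209°); with |PG| = 24.5, G = (50.9, -38.4). Then |BG| = |G − B| = 63.7.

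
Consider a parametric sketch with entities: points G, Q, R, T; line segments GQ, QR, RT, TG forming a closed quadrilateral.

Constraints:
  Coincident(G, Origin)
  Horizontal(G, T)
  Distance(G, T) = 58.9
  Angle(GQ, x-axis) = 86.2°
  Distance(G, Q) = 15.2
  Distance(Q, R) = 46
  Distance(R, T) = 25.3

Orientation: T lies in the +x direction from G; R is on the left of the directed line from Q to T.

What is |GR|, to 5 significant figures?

51.453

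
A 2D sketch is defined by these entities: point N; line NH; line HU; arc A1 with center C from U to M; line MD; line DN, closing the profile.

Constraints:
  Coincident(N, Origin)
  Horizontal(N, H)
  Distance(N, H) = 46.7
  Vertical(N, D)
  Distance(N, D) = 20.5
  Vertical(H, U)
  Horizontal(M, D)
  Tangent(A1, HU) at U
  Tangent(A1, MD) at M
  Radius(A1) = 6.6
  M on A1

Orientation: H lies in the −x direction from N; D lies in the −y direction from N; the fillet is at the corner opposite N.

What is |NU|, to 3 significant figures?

48.7

The virtual corner opposite N is at (-46.7, -20.5). A1 meets HU tangentially, so CU is at right angles to HU and the tangent condition forces CM to be normal to MD, with radius 6.6, so the center C sits 6.6 in from both sides at C = (-40.1, -13.9). That places the tangent points at U = (-46.7, -13.9) on HU and M = (-40.1, -20.5) on MD. Then |NU| = |U − N| = 48.7.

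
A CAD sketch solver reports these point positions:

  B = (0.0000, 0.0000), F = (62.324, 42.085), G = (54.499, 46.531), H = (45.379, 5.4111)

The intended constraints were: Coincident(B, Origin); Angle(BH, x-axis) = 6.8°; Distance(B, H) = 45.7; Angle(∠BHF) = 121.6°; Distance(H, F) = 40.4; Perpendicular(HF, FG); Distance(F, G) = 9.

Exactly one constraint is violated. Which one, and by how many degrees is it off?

Perpendicular(HF, FG) — off by 4.81°.

B = (0.00, 0.00) ✓; BH at 6.800° ✓; |BH| = 45.70 ✓; ∠BHF = 121.6° ✓; |HF| = 40.40 ✓; ∠(HF, FG) = 85.19° ✗; |FG| = 9.000 ✓.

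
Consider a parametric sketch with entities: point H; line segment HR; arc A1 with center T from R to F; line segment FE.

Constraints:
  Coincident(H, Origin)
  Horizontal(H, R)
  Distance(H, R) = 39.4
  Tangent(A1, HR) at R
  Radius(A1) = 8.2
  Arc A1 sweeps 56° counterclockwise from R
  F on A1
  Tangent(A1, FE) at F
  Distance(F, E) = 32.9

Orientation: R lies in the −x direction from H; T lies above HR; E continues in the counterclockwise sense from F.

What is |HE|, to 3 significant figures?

34.0

On A1, R sits at bearing -90° from T; a 56° counterclockwise sweep puts F at bearing -34°, so F = T + 8.2·(cos -34°, sin -34°) = (-32.6, 3.61). The tangent condition forces TF to be normal to FE, so FE runs along (−sin -34°, cos -34°); with |FE| = 32.9, E = (-14.2, 30.9). Then |HE| = |E − H| = 34.0.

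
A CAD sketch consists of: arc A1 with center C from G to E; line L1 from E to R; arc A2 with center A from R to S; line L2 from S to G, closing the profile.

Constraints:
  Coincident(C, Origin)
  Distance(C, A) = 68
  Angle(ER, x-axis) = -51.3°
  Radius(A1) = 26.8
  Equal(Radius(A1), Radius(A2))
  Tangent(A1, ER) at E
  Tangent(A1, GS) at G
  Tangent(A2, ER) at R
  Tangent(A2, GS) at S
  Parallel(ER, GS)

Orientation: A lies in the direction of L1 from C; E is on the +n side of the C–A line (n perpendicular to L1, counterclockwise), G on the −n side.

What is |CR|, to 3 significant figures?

73.1

The slot axis is L1's direction at -51.3°, so u = (cos -51.3°, sin -51.3°) = (0.625, -0.780) and n = (−sin -51.3°, cos -51.3°) = (0.780, 0.625). C is at the origin and A lies 68.0 along u from C, so A = 68.0·u = (42.5, -53.1). Tangency of A1 to both parallel lines with radius 26.8 puts E and G at C ± 26.8·n: E = (20.9, 16.8), G = (-20.9, -16.8). Equal radii place R and S the same way about A: R = A + 26.8·n = (63.4, -36.3), S = A − 26.8·n = (21.6, -69.8). Then |CR| = |R − C| = 73.1.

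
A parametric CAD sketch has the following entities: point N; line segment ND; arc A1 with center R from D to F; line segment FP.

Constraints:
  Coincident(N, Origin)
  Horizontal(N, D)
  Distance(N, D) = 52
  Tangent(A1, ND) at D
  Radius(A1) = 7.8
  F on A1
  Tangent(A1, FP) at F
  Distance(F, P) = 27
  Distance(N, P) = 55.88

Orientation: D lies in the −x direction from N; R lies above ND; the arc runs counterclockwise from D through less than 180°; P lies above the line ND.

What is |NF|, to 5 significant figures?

44.864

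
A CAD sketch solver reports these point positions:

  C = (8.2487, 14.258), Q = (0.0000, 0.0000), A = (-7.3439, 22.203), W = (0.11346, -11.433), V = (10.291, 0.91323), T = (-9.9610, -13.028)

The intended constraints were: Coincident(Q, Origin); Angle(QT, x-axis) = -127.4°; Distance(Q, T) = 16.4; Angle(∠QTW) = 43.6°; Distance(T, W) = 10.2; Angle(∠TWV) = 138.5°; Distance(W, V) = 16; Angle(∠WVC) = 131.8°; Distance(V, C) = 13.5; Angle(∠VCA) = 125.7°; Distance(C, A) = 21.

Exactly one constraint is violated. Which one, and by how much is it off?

Distance(C, A) = 21 — off by 3.50.

Q = (0.00, 0.00) ✓; QT at -127.4° ✓; |QT| = 16.40 ✓; ∠QTW = 43.60° ✓; |TW| = 10.20 ✓; ∠TWV = 138.5° ✓; |WV| = 16.00 ✓; ∠WVC = 131.8° ✓; |VC| = 13.50 ✓; ∠VCA = 125.7° ✓; |CA| = 17.50 ✗.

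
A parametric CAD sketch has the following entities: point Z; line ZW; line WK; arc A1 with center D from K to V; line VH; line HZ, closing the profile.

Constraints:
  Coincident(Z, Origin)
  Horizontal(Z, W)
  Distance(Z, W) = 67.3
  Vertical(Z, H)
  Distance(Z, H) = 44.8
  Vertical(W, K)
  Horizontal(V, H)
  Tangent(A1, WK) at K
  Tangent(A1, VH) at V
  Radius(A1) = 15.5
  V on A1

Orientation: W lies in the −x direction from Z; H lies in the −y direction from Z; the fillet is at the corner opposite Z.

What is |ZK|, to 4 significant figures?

73.40

The virtual corner opposite Z is at (-67.30, -44.80). The tangent condition forces DK to be normal to WK and the tangent condition forces DV to be normal to VH, with radius 15.5, so the center D sits 15.5 in from both sides at D = (-51.80, -29.30). That places the tangent points at K = (-67.30, -29.30) on WK and V = (-51.80, -44.80) on VH. Then |ZK| = |K − Z| = 73.40.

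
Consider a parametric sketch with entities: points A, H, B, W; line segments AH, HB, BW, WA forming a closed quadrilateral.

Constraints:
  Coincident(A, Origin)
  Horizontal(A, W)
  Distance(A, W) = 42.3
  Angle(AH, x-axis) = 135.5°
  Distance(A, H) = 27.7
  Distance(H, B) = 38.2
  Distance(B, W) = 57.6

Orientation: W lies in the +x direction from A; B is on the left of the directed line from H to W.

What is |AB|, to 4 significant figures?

46.65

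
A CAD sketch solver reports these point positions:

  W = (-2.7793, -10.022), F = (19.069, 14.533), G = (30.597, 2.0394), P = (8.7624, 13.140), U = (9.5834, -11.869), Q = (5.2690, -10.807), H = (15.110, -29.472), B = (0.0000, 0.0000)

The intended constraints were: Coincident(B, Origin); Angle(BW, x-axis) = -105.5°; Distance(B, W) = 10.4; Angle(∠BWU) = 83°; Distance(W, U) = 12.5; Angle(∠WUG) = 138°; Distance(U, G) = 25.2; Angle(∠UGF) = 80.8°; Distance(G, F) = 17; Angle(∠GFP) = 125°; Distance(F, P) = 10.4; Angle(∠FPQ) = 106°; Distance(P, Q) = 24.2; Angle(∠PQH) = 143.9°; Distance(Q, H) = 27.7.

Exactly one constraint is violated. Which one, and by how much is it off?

Distance(Q, H) = 27.7 — off by 6.60.

B = (0.00, 0.00) ✓; BW at -105.5° ✓; |BW| = 10.40 ✓; ∠BWU = 83.00° ✓; |WU| = 12.50 ✓; ∠WUG = 138.0° ✓; |UG| = 25.20 ✓; ∠UGF = 80.80° ✓; |GF| = 17.00 ✓; ∠GFP = 125.0° ✓; |FP| = 10.40 ✓; ∠FPQ = 106.0° ✓; |PQ| = 24.20 ✓; ∠PQH = 143.9° ✓; |QH| = 21.10 ✗.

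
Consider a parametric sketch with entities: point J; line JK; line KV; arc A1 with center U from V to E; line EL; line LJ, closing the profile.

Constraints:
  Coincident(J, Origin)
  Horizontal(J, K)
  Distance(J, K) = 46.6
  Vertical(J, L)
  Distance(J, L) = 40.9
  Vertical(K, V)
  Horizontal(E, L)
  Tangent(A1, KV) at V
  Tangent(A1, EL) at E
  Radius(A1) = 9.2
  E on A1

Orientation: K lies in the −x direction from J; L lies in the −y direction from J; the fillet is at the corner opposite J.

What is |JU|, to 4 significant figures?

49.03

JL is vertical with |JL| = 40.9 and L on the −y side, so L = (0.000, -40.90). The virtual corner opposite J is at (-46.60, -40.90). The tangent condition forces UV to be normal to KV and A1 meets EL tangentially, so UE is at right angles to EL, with radius 9.2, so the center U sits 9.2 in from both sides at U = (-37.40, -31.70). Then |JU| = |U − J| = 49.03.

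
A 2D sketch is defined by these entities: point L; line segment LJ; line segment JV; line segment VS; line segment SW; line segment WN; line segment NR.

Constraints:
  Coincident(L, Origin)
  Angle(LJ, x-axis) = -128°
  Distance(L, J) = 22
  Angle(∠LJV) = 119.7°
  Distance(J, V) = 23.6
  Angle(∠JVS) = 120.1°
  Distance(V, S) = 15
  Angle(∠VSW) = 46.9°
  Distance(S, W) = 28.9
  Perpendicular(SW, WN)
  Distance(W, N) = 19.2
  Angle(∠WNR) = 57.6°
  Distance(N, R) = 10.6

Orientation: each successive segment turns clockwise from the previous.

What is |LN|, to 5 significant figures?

36.234

∠VSW = 46.9° gives SW at -21.300° from the x-axis; with |SW| = 28.9, W = (-15.542, -10.500). The perpendicularity gives WN at right angles to SW, so WN runs at -111.30°; with |WN| = 19.2, N = (-22.516, -28.389). Then |LN| = |N − L| = 36.234.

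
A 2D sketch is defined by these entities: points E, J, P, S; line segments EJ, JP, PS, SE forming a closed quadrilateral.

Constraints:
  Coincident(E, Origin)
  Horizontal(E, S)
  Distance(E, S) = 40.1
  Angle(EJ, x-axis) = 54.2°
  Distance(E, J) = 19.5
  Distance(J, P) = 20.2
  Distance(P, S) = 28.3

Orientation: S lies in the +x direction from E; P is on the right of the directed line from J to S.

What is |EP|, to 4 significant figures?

12.90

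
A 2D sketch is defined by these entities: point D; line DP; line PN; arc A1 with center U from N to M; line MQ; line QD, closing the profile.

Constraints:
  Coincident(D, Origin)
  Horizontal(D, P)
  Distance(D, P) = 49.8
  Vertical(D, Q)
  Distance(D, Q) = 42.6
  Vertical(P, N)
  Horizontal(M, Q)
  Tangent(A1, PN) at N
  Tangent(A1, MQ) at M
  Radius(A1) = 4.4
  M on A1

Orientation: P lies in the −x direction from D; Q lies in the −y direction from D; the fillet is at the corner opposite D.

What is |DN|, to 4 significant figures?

62.76

The virtual corner opposite D is at (-49.80, -42.60). The tangent condition forces UN to be normal to PN and the tangent condition forces UM to be normal to MQ, with radius 4.4, so the center U sits 4.4 in from both sides at U = (-45.40, -38.20). That places the tangent points at N = (-49.80, -38.20) on PN and M = (-45.40, -42.60) on MQ. Then |DN| = |N − D| = 62.76.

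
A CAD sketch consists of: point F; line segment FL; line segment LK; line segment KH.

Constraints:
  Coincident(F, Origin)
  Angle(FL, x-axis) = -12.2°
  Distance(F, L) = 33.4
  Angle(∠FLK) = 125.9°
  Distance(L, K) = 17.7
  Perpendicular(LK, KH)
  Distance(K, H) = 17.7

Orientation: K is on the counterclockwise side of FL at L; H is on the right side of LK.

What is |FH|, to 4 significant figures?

58.25

F is at the origin; FL runs at -12.2° with length 33.4, so L = 33.4·(cos -12.2°, sin -12.2°) = (32.65, -7.058). ∠FLK = 125.9°, so LK runs at -12.2° + (180° − 125.9°) = 41.90° from the x-axis; with |LK| = 17.7, K = L + 17.7·(cos 41.90°, sin 41.90°) = (45.82, 4.762). LK is perpendicular to KH; with |KH| = 17.7 on the right of LK, H = K + 17.7·(0.6678, -0.7443) = (57.64, -8.412). Then |FH| = |H − F| = 58.25.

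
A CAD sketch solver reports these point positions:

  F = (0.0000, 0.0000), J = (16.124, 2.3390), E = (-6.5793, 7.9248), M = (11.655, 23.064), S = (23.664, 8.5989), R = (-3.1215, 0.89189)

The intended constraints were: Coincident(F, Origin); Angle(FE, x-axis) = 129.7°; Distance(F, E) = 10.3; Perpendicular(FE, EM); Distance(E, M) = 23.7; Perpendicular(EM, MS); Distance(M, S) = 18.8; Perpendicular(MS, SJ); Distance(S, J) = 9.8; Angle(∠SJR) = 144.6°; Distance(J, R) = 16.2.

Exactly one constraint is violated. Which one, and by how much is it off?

Distance(J, R) = 16.2 — off by 3.10.

F = (0.00, 0.00) ✓; FE at 129.7° ✓; |FE| = 10.30 ✓; ∠(FE, EM) = 90.00° ✓; |EM| = 23.70 ✓; ∠(EM, MS) = 90.00° ✓; |MS| = 18.80 ✓; ∠(MS, SJ) = 90.00° ✓; |SJ| = 9.800 ✓; ∠SJR = 144.6° ✓; |JR| = 19.30 ✗.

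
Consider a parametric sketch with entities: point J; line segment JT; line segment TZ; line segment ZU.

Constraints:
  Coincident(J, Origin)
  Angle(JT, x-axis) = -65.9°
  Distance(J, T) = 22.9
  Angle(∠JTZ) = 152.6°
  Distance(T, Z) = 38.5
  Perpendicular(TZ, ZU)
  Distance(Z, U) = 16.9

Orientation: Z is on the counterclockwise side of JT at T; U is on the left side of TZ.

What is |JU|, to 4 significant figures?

59.17

∠JTZ = 152.6°, so TZ runs at -65.9° + (180° − 152.6°) = -38.50° from the x-axis; with |TZ| = 38.5, Z = T + 38.5·(cos -38.50°, sin -38.50°) = (39.48, -44.87). TZ is perpendicular to ZU; with |ZU| = 16.9 on the left of TZ, U = Z + 16.9·(0.6225, 0.7826) = (50.00, -31.64). Then |JU| = |U − J| = 59.17.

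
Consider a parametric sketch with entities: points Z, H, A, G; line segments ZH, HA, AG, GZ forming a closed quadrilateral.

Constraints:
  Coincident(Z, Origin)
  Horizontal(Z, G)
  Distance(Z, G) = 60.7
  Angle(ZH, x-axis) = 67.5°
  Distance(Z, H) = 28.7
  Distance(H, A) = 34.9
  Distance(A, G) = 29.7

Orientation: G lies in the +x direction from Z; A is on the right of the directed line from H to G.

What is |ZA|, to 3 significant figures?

31.1

Checks: ZH at 67.50° ✓; |HA| = 34.90 ✓; |AG| = 29.70 ✓.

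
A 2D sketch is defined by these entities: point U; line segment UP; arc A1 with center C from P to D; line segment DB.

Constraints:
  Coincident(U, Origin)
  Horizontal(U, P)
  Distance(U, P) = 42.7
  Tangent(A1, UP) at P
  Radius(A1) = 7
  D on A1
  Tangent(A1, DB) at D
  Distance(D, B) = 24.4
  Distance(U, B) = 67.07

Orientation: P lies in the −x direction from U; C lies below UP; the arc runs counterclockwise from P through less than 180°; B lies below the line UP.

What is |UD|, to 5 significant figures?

48.200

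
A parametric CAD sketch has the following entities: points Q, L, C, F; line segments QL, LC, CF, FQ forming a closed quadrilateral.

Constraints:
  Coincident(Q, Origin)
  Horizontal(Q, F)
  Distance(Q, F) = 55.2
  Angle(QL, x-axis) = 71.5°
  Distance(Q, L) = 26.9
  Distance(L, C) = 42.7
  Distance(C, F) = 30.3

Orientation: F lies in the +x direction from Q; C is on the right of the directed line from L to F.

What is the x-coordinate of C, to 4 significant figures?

27.67

Checks: Q = (0.00, 0.00) ✓; |LC| = 42.70 ✓; |CF| = 30.30 ✓.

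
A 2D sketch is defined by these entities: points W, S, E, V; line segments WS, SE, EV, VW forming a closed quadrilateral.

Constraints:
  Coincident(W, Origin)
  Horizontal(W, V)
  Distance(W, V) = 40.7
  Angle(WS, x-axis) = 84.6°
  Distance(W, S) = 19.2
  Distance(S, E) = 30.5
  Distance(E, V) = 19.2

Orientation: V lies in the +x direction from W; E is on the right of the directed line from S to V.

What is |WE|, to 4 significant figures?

22.22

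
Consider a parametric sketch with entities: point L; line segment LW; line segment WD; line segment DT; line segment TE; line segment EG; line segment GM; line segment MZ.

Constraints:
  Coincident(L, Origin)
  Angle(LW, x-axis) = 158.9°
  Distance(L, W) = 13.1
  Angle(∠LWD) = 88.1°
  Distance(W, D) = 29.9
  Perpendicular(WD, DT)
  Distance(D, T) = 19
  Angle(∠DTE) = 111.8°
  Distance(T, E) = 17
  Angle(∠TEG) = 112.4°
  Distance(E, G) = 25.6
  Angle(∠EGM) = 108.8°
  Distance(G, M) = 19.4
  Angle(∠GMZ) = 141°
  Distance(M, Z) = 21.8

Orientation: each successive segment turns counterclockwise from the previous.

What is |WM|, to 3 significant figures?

11.5

L is at the origin; LW runs at 158.9° with length 13.1, so W = (-12.2, 4.72). ∠LWD = 88.1° gives WD at -109° from the x-axis; with |WD| = 29.9, D = (-22.1, -23.5). WD is perpendicular to DT, so DT runs at -19.2°; with |DT| = 19.0, T = (-4.11, -29.8). ∠DTE = 111.8° gives TE at 49.0° from the x-axis; with |TE| = 17.0, E = (7.04, -16.9). ∠TEG = 112.4° gives EG at 117° from the x-axis; with |EG| = 25.6, G = (-4.42, 5.95). ∠EGM = 108.8° gives GM at -172° from the x-axis; with |GM| = 19.4, M = (-23.6, 3.32). Then |WM| = |M − W| = 11.5.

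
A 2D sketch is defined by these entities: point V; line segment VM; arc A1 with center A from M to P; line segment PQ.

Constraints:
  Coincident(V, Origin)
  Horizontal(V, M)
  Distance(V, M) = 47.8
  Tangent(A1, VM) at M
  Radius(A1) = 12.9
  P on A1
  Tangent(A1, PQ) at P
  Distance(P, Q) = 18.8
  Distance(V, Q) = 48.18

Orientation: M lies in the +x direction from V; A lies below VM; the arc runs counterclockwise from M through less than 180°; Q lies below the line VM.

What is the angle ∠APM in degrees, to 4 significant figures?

43.69°

Checks: |AP| = 12.90 ✓; ∠(AP, PQ) = 90.00° ✓; |PQ| = 18.80 ✓; |VQ| = 48.18 ✓.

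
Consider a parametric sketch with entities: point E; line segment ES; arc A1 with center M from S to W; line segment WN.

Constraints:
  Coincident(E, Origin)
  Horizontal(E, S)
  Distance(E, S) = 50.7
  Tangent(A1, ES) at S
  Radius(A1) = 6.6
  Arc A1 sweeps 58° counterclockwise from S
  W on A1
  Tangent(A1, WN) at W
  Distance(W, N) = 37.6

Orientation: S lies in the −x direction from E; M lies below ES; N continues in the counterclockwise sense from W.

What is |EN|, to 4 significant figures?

83.87

On A1, S sits at bearing 90° from M; a 58° counterclockwise sweep puts W at bearing 148°, so W = M + 6.6·(cos 148°, sin 148°) = (-56.30, -3.103). Tangency of A1 to WN means the radius MW is perpendicular to WN, so WN runs along (−sin 148°, cos 148°); with |WN| = 37.6, N = (-76.22, -34.99). Then |EN| = |N − E| = 83.87.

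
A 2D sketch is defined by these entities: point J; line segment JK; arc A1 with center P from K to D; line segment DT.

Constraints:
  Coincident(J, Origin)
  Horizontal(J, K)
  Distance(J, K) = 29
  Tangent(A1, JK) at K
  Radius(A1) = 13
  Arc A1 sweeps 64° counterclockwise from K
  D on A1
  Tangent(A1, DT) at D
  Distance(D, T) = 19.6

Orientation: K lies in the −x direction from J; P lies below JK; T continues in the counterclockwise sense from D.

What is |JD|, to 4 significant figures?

41.33

J is at the origin; J and K share the same y with |JK| = 29.0 and K on the −x side, so K = (-29.00, 0.000). A1 meets JK tangentially, so PK is at right angles to JK, so P = K + (0, -13) = (-29.00, -13.00). On A1, K sits at bearing 90° from P; a 64° counterclockwise sweep puts D at bearing 154°, so D = P + 13.0·(cos 154°, sin 154°) = (-40.68, -7.301). Then |JD| = |D − J| = 41.33.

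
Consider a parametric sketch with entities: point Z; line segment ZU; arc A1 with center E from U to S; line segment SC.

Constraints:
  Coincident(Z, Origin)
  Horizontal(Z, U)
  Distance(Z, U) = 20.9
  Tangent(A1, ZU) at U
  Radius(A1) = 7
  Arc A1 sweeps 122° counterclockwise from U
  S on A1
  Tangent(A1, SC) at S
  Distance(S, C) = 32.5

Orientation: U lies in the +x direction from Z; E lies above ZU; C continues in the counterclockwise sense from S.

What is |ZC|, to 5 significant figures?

39.460

On A1, U sits at bearing -90° from E; a 122° counterclockwise sweep puts S at bearing 32°, so S = E + 7.0·(cos 32°, sin 32°) = (26.836, 10.709). A1 meets SC tangentially, so ES is at right angles to SC, so SC runs along (−sin 32°, cos 32°); with |SC| = 32.5, C = (9.6140, 38.271). Then |ZC| = |C − Z| = 39.460.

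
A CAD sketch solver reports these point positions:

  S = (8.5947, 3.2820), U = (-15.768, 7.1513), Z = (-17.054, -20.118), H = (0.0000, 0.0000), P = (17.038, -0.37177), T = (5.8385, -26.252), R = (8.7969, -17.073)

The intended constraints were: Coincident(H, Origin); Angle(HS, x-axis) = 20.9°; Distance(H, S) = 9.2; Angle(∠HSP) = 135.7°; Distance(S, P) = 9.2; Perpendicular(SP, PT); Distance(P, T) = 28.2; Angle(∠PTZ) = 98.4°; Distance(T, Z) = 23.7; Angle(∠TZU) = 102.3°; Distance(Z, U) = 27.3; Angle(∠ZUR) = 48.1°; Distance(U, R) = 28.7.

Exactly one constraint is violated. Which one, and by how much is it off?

Distance(U, R) = 28.7 — off by 5.80.

H = (0.00, 0.00) ✓; HS at 20.90° ✓; |HS| = 9.200 ✓; ∠HSP = 135.7° ✓; |SP| = 9.200 ✓; ∠(SP, PT) = 90.00° ✓; |PT| = 28.20 ✓; ∠PTZ = 98.40° ✓; |TZ| = 23.70 ✓; ∠TZU = 102.3° ✓; |ZU| = 27.30 ✓; ∠ZUR = 48.10° ✓; |UR| = 34.50 ✗.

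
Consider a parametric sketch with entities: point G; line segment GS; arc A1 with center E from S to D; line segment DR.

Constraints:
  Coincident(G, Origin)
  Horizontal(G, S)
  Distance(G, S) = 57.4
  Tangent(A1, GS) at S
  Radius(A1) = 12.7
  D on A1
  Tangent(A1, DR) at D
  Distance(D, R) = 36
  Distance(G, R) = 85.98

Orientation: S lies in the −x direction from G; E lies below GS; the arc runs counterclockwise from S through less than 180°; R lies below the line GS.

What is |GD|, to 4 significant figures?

71.17

G is at the origin; GS is horizontal with |GS| = 57.4 and S on the −x side, so S = (-57.40, 0.000). The tangent condition forces ES to be normal to GS, so E = S + (0, -12.7) = (-57.40, -12.70). Since ED ⟂ DR (tangency), |ER| = √(12.7² + 36.0²) = 38.17 regardless of where D sits on A1. So R lies on both circle(G, 85.98) and circle(E, 38.17); the below-GS intersection is R = (-71.11, -48.33). D is the foot of the tangent from R: D = (-70.09, -12.34).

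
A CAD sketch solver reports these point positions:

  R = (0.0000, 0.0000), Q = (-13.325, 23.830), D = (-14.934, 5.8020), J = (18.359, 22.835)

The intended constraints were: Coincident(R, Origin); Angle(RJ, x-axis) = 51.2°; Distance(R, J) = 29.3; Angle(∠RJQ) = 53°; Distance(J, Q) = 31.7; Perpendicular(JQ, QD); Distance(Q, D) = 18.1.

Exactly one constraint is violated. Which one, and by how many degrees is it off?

Perpendicular(JQ, QD) — off by 3.30°.

R = (0.00, 0.00) ✓; RJ at 51.20° ✓; |RJ| = 29.30 ✓; ∠RJQ = 53.00° ✓; |JQ| = 31.70 ✓; ∠(JQ, QD) = 86.70° ✗; |QD| = 18.10 ✓.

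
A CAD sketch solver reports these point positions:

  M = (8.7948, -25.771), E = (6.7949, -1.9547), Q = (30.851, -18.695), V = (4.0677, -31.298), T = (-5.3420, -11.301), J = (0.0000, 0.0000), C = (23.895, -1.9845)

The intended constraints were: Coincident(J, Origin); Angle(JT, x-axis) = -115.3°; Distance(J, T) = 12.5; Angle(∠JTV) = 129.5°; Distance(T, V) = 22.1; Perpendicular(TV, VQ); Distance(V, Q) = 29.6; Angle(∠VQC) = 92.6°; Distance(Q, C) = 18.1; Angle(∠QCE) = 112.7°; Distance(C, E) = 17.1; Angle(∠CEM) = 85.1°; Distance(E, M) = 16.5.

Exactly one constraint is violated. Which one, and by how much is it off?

Distance(E, M) = 16.5 — off by 7.40.

J = (0.00, 0.00) ✓; JT at -115.3° ✓; |JT| = 12.50 ✓; ∠JTV = 129.5° ✓; |TV| = 22.10 ✓; ∠(TV, VQ) = 90.00° ✓; |VQ| = 29.60 ✓; ∠VQC = 92.60° ✓; |QC| = 18.10 ✓; ∠QCE = 112.7° ✓; |CE| = 17.10 ✓; ∠CEM = 85.10° ✓; |EM| = 23.90 ✗.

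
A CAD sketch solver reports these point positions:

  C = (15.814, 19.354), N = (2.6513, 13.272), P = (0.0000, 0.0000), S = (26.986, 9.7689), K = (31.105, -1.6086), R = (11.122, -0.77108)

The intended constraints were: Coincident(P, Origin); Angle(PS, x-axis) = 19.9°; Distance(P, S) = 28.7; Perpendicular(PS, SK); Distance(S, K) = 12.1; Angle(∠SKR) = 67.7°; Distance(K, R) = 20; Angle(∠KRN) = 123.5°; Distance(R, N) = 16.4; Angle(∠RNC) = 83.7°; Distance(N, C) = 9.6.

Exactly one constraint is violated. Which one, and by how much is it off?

Distance(N, C) = 9.6 — off by 4.90.

P = (0.00, 0.00) ✓; PS at 19.90° ✓; |PS| = 28.70 ✓; ∠(PS, SK) = 90.00° ✓; |SK| = 12.10 ✓; ∠SKR = 67.70° ✓; |KR| = 20.00 ✓; ∠KRN = 123.5° ✓; |RN| = 16.40 ✓; ∠RNC = 83.70° ✓; |NC| = 14.50 ✗.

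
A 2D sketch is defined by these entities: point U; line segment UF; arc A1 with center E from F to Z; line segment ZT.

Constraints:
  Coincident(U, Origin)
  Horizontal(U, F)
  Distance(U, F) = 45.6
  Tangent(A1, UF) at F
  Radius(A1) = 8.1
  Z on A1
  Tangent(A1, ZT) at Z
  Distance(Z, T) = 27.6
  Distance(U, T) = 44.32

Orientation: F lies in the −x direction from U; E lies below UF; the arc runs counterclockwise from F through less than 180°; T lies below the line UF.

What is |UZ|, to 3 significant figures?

52.9

Checks: ∠(EF, FU) = 90.00° ✓; |EZ| = 8.100 ✓; ∠(EZ, ZT) = 90.00° ✓; |ZT| = 27.60 ✓; |UT| = 44.32 ✓.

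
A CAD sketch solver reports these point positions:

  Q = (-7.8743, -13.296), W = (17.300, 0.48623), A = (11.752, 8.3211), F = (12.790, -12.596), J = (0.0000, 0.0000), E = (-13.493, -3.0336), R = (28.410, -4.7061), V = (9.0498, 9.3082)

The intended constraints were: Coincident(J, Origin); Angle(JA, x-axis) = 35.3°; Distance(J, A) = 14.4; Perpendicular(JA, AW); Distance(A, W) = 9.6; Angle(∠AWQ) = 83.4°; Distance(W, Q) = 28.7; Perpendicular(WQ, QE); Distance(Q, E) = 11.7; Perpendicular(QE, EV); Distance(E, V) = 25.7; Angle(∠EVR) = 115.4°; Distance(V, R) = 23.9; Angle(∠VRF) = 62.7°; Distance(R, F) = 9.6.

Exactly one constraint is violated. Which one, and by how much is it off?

Distance(R, F) = 9.6 — off by 7.90.

J = (0.00, 0.00) ✓; JA at 35.30° ✓; |JA| = 14.40 ✓; ∠(JA, AW) = 90.00° ✓; |AW| = 9.600 ✓; ∠AWQ = 83.40° ✓; |WQ| = 28.70 ✓; ∠(WQ, QE) = 90.00° ✓; |QE| = 11.70 ✓; ∠(QE, EV) = 90.00° ✓; |EV| = 25.70 ✓; ∠EVR = 115.4° ✓; |VR| = 23.90 ✓; ∠VRF = 62.70° ✓; |RF| = 17.50 ✗.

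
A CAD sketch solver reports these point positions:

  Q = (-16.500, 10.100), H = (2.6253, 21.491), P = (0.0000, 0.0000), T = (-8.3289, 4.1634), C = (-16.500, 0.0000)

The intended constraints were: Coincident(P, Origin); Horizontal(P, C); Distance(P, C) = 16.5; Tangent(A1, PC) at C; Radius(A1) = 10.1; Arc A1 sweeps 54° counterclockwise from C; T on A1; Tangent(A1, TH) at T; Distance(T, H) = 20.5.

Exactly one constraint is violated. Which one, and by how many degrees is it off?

Tangent(A1, TH) at T — off by 3.70°.

P = (0.00, 0.00) ✓; P.y = 0.00, C.y = 0.00 ✓; |PC| = 16.50 ✓; ∠(QC, CP) = 90.00° ✓; |QC| = 10.10 ✓; bearing(Q→T) − bearing(Q→C) = 54.00° ✓; |QT| = 10.10 ✓; ∠(QT, TH) = 86.30° ✗; |TH| = 20.50 ✓.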